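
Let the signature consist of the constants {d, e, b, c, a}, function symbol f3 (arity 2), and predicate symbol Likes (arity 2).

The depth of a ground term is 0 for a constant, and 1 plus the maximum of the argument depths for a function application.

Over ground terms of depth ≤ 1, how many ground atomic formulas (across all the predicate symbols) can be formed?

First count ground terms of depth ≤ 1.
Write N_k for the number of ground terms of depth ≤ k. A term of depth ≤ k is either a constant or a function symbol applied to arguments of depth ≤ k−1, so N_k = 5 + N_{k-1}^2.
N_0 = 5
N_1 = 5 + 5^2 = 30
So |H| = 30.
Each predicate of arity r yields |H|^r ground atoms (one per choice of an r-tuple from H):
  Likes: 30^2 = 900
Total ground atoms: 900.

900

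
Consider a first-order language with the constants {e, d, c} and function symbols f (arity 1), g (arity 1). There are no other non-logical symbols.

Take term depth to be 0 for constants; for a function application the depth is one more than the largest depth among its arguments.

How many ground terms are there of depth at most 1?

9

Write N_k for the number of ground terms of depth ≤ k. A term of depth ≤ k is either a constant or a function symbol applied to arguments of depth ≤ k−1, so N_k = 3 + N_{k-1} + N_{k-1}.
N_0 = 3
N_1 = 3 + 3 + 3 = 9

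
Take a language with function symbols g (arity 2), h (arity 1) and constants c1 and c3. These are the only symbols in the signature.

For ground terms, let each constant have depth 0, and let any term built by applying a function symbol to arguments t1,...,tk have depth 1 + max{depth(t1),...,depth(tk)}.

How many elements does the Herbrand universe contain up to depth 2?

74

Write N_k for the number of ground terms of depth ≤ k. A term of depth ≤ k is either a constant or a function symbol applied to arguments of depth ≤ k−1, so N_k = 2 + N_{k-1}^2 + N_{k-1}.
N_0 = 2
N_1 = 2 + 2^2 + 2 = 8
N_2 = 2 + 8^2 + 8 = 74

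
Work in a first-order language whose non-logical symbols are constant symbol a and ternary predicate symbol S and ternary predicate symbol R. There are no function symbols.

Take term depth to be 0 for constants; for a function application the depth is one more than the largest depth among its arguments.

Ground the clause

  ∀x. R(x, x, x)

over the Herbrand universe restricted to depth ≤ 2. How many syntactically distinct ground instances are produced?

Ground terms of depth ≤ 2:
  With no function symbols every ground term is a constant, so there is exactly 1 ground term at every depth bound.
  N_0 = 1
  N_1 = 1
  N_2 = 1
  Explicitly: a.
So there is exactly 1 ground term available for substitution.
The clause has 1 distinct variable (x), which appears in the body. In the free term algebra distinct substitutions yield syntactically distinct ground instances.
Number of ground instances = 1.

1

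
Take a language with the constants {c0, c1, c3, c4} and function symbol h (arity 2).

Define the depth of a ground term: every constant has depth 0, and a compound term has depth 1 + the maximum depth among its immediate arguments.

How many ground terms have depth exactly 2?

If N_k denotes the number of depth-≤k ground terms, the 4 constants give N_0 = 4, and each function symbol of arity r contributes N_{k-1}^r new terms at level k: N_k = 4 + N_{k-1}^2.
N_0 = 4
N_1 = 4 + 4^2 = 20
N_2 = 4 + 20^2 = 404
Terms of depth exactly 2: N_2 − N_1 = 404 − 20 = 384.

384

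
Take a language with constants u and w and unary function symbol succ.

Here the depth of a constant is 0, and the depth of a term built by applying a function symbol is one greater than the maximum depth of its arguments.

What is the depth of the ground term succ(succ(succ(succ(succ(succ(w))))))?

depth(succ(w)) = 1 + depth(w) = 1 + 0 = 1
depth(succ(succ(w))) = 1 + depth(succ(w)) = 1 + 1 = 2
depth(succ(succ(succ(w)))) = 1 + depth(succ(succ(w))) = 1 + 2 = 3
depth(succ(succ(succ(succ(w))))) = 1 + depth(succ(succ(succ(w)))) = 1 + 3 = 4
depth(succ(succ(succ(succ(succ(w)))))) = 1 + depth(succ(succ(succ(succ(w))))) = 1 + 4 = 5
depth(succ(succ(succ(succ(succ(succ(w))))))) = 1 + depth(succ(succ(succ(succ(succ(w)))))) = 1 + 5 = 6

6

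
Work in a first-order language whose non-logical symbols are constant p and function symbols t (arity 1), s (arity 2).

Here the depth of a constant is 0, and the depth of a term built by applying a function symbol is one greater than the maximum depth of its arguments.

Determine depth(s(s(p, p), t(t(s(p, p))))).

depth(s(p, p)) = 1 + max(0, 0) = 1
depth(t(s(p, p))) = 1 + depth(s(p, p)) = 1 + 1 = 2
depth(t(t(s(p, p)))) = 1 + depth(t(s(p, p))) = 1 + 2 = 3
depth(s(s(p, p), t(t(s(p, p))))) = 1 + max(1, 3) = 4

4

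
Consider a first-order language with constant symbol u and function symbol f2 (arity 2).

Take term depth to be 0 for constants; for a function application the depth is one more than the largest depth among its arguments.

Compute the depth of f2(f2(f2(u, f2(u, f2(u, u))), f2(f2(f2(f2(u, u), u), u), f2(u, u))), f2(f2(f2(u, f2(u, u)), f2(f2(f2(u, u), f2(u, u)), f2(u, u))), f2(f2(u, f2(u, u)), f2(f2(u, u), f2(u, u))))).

depth(f2(u, u)) = 1 + max(0, 0) = 1
depth(f2(u, f2(u, u))) = 1 + max(0, 1) = 2
depth(f2(u, f2(u, f2(u, u)))) = 1 + max(0, 2) = 3
depth(f2(f2(u, u), u)) = 1 + max(1, 0) = 2
depth(f2(f2(f2(u, u), u), u)) = 1 + max(2, 0) = 3
depth(f2(f2(f2(f2(u, u), u), u), f2(u, u))) = 1 + max(3, 1) = 4
depth(f2(f2(u, f2(u, f2(u, u))), f2(f2(f2(f2(u, u), u), u), f2(u, u)))) = 1 + max(3, 4) = 5
depth(f2(f2(u, u), f2(u, u))) = 1 + max(1, 1) = 2
depth(f2(f2(f2(u, u), f2(u, u)), f2(u, u))) = 1 + max(2, 1) = 3
depth(f2(f2(u, f2(u, u)), f2(f2(f2(u, u), f2(u, u)), f2(u, u)))) = 1 + max(2, 3) = 4
depth(f2(f2(u, f2(u, u)), f2(f2(u, u), f2(u, u)))) = 1 + max(2, 2) = 3
depth(f2(f2(f2(u, f2(u, u)), f2(f2(f2(u, u), f2(u, u)), f2(u, u))), f2(f2(u, f2(u, u)), f2(f2(u, u), f2(u, u))))) = 1 + max(4, 3) = 5
depth(f2(f2(f2(u, f2(u, f2(u, u))), f2(f2(f2(f2(u, u), u), u), f2(u, u))), f2(f2(f2(u, f2(u, u)), f2(f2(f2(u, u), f2(u, u)), f2(u, u))), f2(f2(u, f2(u, u)), f2(f2(u, u), f2(u, u)))))) = 1 + max(5, 5) = 6

6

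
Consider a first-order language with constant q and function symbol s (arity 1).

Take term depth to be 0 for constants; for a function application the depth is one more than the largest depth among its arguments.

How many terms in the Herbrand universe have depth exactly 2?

1

Let N_k = |{terms of depth ≤ k}|. Then N_0 = 1 and N_k = 1 + N_{k-1} for k ≥ 1 (one summand per function symbol, arity giving the exponent).
N_0 = 1
N_1 = 1 + 1 = 2
N_2 = 1 + 2 = 3
Terms of depth exactly 2: N_2 − N_1 = 3 − 2 = 1.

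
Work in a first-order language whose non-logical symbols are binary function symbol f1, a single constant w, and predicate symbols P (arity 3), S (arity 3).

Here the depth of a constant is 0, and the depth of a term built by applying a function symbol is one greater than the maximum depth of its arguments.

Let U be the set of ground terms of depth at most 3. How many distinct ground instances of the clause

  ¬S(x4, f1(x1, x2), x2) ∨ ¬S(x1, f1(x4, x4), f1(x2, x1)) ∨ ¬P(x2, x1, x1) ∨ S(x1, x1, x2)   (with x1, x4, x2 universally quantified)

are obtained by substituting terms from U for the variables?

Ground terms of depth ≤ 3:
  Let N_k count ground terms of depth at most k. Each non-constant term of depth ≤ k is some function symbol applied to depth-≤(k−1) arguments, giving N_k = 1 + N_{k-1}^2.
  N_0 = 1
  N_1 = 1 + 1^2 = 2
  N_2 = 1 + 2^2 = 5
  N_3 = 1 + 5^2 = 26
So there are 26 ground terms available for substitution.
The body mentions every one of the 3 quantified variables; since ground terms form a free algebra, no two substitutions collapse to the same formula.
Number of ground instances = 26^3 = 17576.

17576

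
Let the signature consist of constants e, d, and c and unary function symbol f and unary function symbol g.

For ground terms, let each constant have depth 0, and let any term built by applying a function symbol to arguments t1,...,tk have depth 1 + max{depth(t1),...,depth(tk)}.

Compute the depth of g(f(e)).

2

depth(f(e)) = 1 + depth(e) = 1 + 0 = 1
depth(g(f(e))) = 1 + depth(f(e)) = 1 + 1 = 2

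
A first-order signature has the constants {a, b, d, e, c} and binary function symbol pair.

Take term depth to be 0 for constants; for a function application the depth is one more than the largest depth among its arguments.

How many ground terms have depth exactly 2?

Write N_k for the number of ground terms of depth ≤ k. A term of depth ≤ k is either a constant or a function symbol applied to arguments of depth ≤ k−1, so N_k = 5 + N_{k-1}^2.
N_0 = 5
N_1 = 5 + 5^2 = 30
N_2 = 5 + 30^2 = 905
Terms of depth exactly 2: N_2 − N_1 = 905 − 30 = 875.

875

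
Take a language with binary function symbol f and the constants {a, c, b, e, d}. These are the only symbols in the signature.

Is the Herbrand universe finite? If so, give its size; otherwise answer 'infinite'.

infinite

The signature has at least one function symbol (f, arity 2) and at least one constant (a).
Iterating f gives infinitely many distinct ground terms: a, f(a, a), f(f(a, a), f(a, a)), ...
So the Herbrand universe is infinite.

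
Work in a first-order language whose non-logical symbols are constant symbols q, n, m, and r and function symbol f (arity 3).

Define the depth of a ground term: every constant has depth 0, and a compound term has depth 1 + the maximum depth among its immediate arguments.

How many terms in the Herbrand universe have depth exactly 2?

Let N_k = |{terms of depth ≤ k}|. Then N_0 = 4 and N_k = 4 + N_{k-1}^3 for k ≥ 1 (one summand per function symbol, arity giving the exponent).
N_0 = 4
N_1 = 4 + 4^3 = 68
N_2 = 4 + 68^3 = 314436
Terms of depth exactly 2: N_2 − N_1 = 314436 − 68 = 314368.

314368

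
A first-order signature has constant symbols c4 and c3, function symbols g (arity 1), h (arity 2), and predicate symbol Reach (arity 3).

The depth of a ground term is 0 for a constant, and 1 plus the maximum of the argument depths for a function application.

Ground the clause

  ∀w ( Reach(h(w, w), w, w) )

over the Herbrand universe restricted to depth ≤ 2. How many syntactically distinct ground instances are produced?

Ground terms of depth ≤ 2:
  Let N_k count ground terms of depth at most k. Each non-constant term of depth ≤ k is some function symbol applied to depth-≤(k−1) arguments, giving N_k = 2 + N_{k-1} + N_{k-1}^2.
  N_0 = 2
  N_1 = 2 + 2 + 2^2 = 8
  N_2 = 2 + 8 + 8^2 = 74
So there are 74 ground terms available for substitution.
The body mentions the single quantified variable w; since ground terms form a free algebra, no two substitutions collapse to the same formula.
Number of ground instances = 74.

74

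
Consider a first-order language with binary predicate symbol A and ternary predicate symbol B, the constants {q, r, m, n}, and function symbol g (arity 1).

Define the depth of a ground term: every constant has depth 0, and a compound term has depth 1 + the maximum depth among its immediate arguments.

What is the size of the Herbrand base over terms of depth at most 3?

4352

First count ground terms of depth ≤ 3.
Let N_k count ground terms of depth at most k. Each non-constant term of depth ≤ k is some function symbol applied to depth-≤(k−1) arguments, giving N_k = 4 + N_{k-1}.
N_0 = 4
N_1 = 4 + 4 = 8
N_2 = 4 + 8 = 12
N_3 = 4 + 12 = 16
So |H| = 16.
A ground atom is a predicate applied to a tuple of terms from H, so the count is the sum over predicates of |H|^arity:
  A: 16^2 = 256;  B: 16^3 = 4096
Total ground atoms: 256 + 4096 = 4352.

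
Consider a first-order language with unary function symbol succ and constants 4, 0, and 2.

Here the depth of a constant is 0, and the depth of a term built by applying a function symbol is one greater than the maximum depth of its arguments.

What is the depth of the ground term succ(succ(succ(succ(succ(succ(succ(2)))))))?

depth(succ(2)) = 1 + depth(2) = 1 + 0 = 1
depth(succ(succ(2))) = 1 + depth(succ(2)) = 1 + 1 = 2
depth(succ(succ(succ(2)))) = 1 + depth(succ(succ(2))) = 1 + 2 = 3
depth(succ(succ(succ(succ(2))))) = 1 + depth(succ(succ(succ(2)))) = 1 + 3 = 4
depth(succ(succ(succ(succ(succ(2)))))) = 1 + depth(succ(succ(succ(succ(2))))) = 1 + 4 = 5
depth(succ(succ(succ(succ(succ(succ(2))))))) = 1 + depth(succ(succ(succ(succ(succ(2)))))) = 1 + 5 = 6
depth(succ(succ(succ(succ(succ(succ(succ(2)))))))) = 1 + depth(succ(succ(succ(succ(succ(succ(2))))))) = 1 + 6 = 7

7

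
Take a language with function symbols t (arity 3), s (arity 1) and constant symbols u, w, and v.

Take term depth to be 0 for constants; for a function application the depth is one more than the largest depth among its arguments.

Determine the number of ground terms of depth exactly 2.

Write N_k for the number of ground terms of depth ≤ k. A term of depth ≤ k is either a constant or a function symbol applied to arguments of depth ≤ k−1, so N_k = 3 + N_{k-1}^3 + N_{k-1}.
N_0 = 3
N_1 = 3 + 3^3 + 3 = 33
N_2 = 3 + 33^3 + 33 = 35973
Terms of depth exactly 2: N_2 − N_1 = 35973 − 33 = 35940.

35940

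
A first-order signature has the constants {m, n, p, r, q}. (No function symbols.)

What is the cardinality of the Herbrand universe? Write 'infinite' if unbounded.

5

There are no function symbols, so every ground term is one of the 5 constants.
The Herbrand universe is {m, n, p, r, q}, which is finite with 5 elements.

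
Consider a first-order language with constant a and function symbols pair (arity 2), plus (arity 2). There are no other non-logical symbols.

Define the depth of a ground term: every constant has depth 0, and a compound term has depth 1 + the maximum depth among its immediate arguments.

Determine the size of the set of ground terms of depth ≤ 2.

Let N_k = |{terms of depth ≤ k}|. Then N_0 = 1 and N_k = 1 + N_{k-1}^2 + N_{k-1}^2 for k ≥ 1 (one summand per function symbol, arity giving the exponent).
N_0 = 1
N_1 = 1 + 1^2 + 1^2 = 3
N_2 = 1 + 3^2 + 3^2 = 19

19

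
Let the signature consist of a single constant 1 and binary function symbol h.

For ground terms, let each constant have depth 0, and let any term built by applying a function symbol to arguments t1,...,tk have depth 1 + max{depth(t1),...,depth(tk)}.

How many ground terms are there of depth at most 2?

5

Write N_k for the number of ground terms of depth ≤ k. A term of depth ≤ k is either a constant or a function symbol applied to arguments of depth ≤ k−1, so N_k = 1 + N_{k-1}^2.
N_0 = 1
N_1 = 1 + 1^2 = 2
N_2 = 1 + 2^2 = 5
Explicitly: 1, h(1, 1), h(1, h(1, 1)), h(h(1, 1), 1), h(h(1, 1), h(1, 1)).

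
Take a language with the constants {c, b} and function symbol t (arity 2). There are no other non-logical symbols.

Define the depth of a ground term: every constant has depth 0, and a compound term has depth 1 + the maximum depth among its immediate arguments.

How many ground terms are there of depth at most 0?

2

Let N_k = |{terms of depth ≤ k}|. Then N_0 = 2 and N_k = 2 + N_{k-1}^2 for k ≥ 1 (one summand per function symbol, arity giving the exponent).
N_0 = 2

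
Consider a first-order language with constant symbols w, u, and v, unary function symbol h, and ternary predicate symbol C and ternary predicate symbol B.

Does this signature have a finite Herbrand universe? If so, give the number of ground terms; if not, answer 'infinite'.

infinite

The signature has at least one function symbol (h, arity 1) and at least one constant (w).
Iterating h gives infinitely many distinct ground terms: w, h(w), h(h(w)), ...
So the Herbrand universe is infinite.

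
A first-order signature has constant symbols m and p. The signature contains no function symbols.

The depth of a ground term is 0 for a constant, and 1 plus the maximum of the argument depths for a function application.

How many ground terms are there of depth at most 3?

2

With no function symbols every ground term is a constant, so there are exactly 2 ground terms at every depth bound.
N_0 = 2
N_1 = 2
N_2 = 2
N_3 = 2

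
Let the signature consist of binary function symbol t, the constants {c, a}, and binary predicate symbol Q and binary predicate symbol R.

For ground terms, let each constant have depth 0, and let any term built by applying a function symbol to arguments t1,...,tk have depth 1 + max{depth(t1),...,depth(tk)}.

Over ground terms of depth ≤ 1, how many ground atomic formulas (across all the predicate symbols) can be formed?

First count ground terms of depth ≤ 1.
If N_k denotes the number of depth-≤k ground terms, the 2 constants give N_0 = 2, and each function symbol of arity r contributes N_{k-1}^r new terms at level k: N_k = 2 + N_{k-1}^2.
N_0 = 2
N_1 = 2 + 2^2 = 6
Explicitly: c, a, t(c, c), t(c, a), t(a, c), t(a, a).
So |H| = 6.
For each predicate symbol, the number of ground atoms is |H| raised to its arity; summing:
  Q: 6^2 = 36;  R: 6^2 = 36
Total ground atoms: 36 + 36 = 72.

72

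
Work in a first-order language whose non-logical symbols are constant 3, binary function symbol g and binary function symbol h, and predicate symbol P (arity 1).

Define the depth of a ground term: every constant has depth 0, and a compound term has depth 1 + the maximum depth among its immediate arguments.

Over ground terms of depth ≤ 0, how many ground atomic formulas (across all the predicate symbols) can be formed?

1

First count ground terms of depth ≤ 0.
Let N_k = |{terms of depth ≤ k}|. Then N_0 = 1 and N_k = 1 + N_{k-1}^2 + N_{k-1}^2 for k ≥ 1 (one summand per function symbol, arity giving the exponent).
N_0 = 1
Explicitly: 3.
So |H| = 1.
Each predicate of arity r yields |H|^r ground atoms (one per choice of an r-tuple from H):
  P: 1
Total ground atoms: 1.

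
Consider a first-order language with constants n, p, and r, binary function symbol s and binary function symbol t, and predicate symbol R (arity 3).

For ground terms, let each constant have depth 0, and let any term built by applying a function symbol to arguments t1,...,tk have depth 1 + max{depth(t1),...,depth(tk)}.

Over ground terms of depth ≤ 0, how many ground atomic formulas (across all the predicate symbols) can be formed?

27

First count ground terms of depth ≤ 0.
Count level by level. With function symbols s/2, t/2, the terms of depth ≤ k are the 3 constants together with each function applied to depth-≤(k−1) tuples, so N_k = 3 + N_{k-1}^2 + N_{k-1}^2.
N_0 = 3
Explicitly: n, p, r.
So |H| = 3.
For each predicate symbol, the number of ground atoms is |H| raised to its arity; summing:
  R: 3^3 = 27
Total ground atoms: 27.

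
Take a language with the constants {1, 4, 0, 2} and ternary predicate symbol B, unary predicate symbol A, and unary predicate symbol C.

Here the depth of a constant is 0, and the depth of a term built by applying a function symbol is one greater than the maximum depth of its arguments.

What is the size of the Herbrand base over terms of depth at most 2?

First count ground terms of depth ≤ 2.
With no function symbols every ground term is a constant, so there are exactly 4 ground terms at every depth bound.
N_0 = 4
N_1 = 4
N_2 = 4
Explicitly: 1, 4, 0, 2.
So |H| = 4.
Ground atoms are formed by filling each argument slot of a predicate with a term from H, so an r-ary predicate gives |H|^r atoms:
  B: 4^3 = 64;  A: 4;  C: 4
Total ground atoms: 64 + 4 + 4 = 72.

72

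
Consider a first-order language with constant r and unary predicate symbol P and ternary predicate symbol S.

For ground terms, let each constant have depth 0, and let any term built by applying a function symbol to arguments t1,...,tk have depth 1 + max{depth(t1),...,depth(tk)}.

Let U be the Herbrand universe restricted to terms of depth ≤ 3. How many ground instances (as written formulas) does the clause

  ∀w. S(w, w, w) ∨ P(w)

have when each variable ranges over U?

1

Ground terms of depth ≤ 3:
  With no function symbols every ground term is a constant, so there is exactly 1 ground term at every depth bound.
  N_0 = 1
  N_1 = 1
  N_2 = 1
  N_3 = 1
  Explicitly: r.
So there is exactly 1 ground term available for substitution.
The body mentions the single quantified variable w; since ground terms form a free algebra, no two substitutions collapse to the same formula.
Number of ground instances = 1.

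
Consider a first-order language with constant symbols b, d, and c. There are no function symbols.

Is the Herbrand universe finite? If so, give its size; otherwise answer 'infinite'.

3

There are no function symbols, so every ground term is one of the 3 constants.
The Herbrand universe is {b, d, c}, which is finite with 3 elements.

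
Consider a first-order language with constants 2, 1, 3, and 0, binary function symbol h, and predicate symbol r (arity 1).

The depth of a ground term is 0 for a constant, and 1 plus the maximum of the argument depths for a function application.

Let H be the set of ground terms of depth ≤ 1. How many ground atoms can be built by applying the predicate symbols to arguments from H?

20

First count ground terms of depth ≤ 1.
If N_k denotes the number of depth-≤k ground terms, the 4 constants give N_0 = 4, and each function symbol of arity r contributes N_{k-1}^r new terms at level k: N_k = 4 + N_{k-1}^2.
N_0 = 4
N_1 = 4 + 4^2 = 20
So |H| = 20.
For each predicate symbol, the number of ground atoms is |H| raised to its arity; summing:
  r: 20
Total ground atoms: 20.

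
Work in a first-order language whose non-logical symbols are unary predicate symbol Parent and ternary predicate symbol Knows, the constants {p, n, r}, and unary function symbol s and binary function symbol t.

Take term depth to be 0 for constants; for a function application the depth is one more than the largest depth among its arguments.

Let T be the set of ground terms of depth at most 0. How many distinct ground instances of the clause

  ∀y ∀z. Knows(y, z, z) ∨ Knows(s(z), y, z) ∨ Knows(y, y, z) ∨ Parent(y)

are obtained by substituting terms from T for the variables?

9

Ground terms of depth ≤ 0:
  Let N_k = |{terms of depth ≤ k}|. Then N_0 = 3 and N_k = 3 + N_{k-1} + N_{k-1}^2 for k ≥ 1 (one summand per function symbol, arity giving the exponent).
  N_0 = 3
  Explicitly: p, n, r.
So there are 3 ground terms available for substitution.
Each of y, z ranges independently over the available ground terms, and distinct assignments produce distinct instances.
Number of ground instances = 3^2 = 9.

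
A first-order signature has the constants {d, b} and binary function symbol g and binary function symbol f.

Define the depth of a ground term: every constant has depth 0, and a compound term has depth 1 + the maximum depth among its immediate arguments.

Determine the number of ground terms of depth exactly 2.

192

Write N_k for the number of ground terms of depth ≤ k. A term of depth ≤ k is either a constant or a function symbol applied to arguments of depth ≤ k−1, so N_k = 2 + N_{k-1}^2 + N_{k-1}^2.
N_0 = 2
N_1 = 2 + 2^2 + 2^2 = 10
N_2 = 2 + 10^2 + 10^2 = 202
Terms of depth exactly 2: N_2 − N_1 = 202 − 10 = 192.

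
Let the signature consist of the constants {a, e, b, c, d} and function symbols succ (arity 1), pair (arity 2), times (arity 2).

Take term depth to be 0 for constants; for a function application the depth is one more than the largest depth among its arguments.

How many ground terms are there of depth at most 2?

7265

Let N_k = |{terms of depth ≤ k}|. Then N_0 = 5 and N_k = 5 + N_{k-1} + N_{k-1}^2 + N_{k-1}^2 for k ≥ 1 (one summand per function symbol, arity giving the exponent).
N_0 = 5
N_1 = 5 + 5 + 5^2 + 5^2 = 60
N_2 = 5 + 60 + 60^2 + 60^2 = 7265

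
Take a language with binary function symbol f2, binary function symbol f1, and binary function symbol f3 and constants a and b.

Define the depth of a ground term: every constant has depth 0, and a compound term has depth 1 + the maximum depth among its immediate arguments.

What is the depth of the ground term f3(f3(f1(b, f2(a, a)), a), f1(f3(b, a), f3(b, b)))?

4

depth(f2(a, a)) = 1 + max(0, 0) = 1
depth(f1(b, f2(a, a))) = 1 + max(0, 1) = 2
depth(f3(f1(b, f2(a, a)), a)) = 1 + max(2, 0) = 3
depth(f3(b, a)) = 1 + max(0, 0) = 1
depth(f3(b, b)) = 1 + max(0, 0) = 1
depth(f1(f3(b, a), f3(b, b))) = 1 + max(1, 1) = 2
depth(f3(f3(f1(b, f2(a, a)), a), f1(f3(b, a), f3(b, b)))) = 1 + max(3, 2) = 4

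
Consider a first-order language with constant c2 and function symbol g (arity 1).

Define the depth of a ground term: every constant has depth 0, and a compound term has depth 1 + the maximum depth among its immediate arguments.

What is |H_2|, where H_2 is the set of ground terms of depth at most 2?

If N_k denotes the number of depth-≤k ground terms, the 1 constant gives N_0 = 1, and each function symbol of arity r contributes N_{k-1}^r new terms at level k: N_k = 1 + N_{k-1}.
N_0 = 1
N_1 = 1 + 1 = 2
N_2 = 1 + 2 = 3

3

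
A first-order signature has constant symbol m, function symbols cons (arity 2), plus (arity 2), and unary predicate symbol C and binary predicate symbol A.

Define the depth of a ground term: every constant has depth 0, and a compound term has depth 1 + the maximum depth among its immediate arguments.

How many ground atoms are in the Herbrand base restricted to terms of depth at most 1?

First count ground terms of depth ≤ 1.
Let N_k count ground terms of depth at most k. Each non-constant term of depth ≤ k is some function symbol applied to depth-≤(k−1) arguments, giving N_k = 1 + N_{k-1}^2 + N_{k-1}^2.
N_0 = 1
N_1 = 1 + 1^2 + 1^2 = 3
Explicitly: m, cons(m, m), plus(m, m).
So |H| = 3.
Each predicate of arity r yields |H|^r ground atoms (one per choice of an r-tuple from H):
  C: 3;  A: 3^2 = 9
Total ground atoms: 3 + 9 = 12.

12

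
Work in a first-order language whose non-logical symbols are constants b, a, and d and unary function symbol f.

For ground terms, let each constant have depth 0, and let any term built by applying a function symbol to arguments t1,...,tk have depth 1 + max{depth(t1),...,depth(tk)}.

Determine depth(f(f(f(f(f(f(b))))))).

6

depth(f(b)) = 1 + depth(b) = 1 + 0 = 1
depth(f(f(b))) = 1 + depth(f(b)) = 1 + 1 = 2
depth(f(f(f(b)))) = 1 + depth(f(f(b))) = 1 + 2 = 3
depth(f(f(f(f(b))))) = 1 + depth(f(f(f(b)))) = 1 + 3 = 4
depth(f(f(f(f(f(b)))))) = 1 + depth(f(f(f(f(b))))) = 1 + 4 = 5
depth(f(f(f(f(f(f(b))))))) = 1 + depth(f(f(f(f(f(b)))))) = 1 + 5 = 6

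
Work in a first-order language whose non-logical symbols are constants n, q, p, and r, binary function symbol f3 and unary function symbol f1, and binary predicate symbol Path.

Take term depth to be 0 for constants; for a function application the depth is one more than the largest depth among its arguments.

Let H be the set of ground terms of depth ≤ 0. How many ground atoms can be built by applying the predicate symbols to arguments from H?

First count ground terms of depth ≤ 0.
Let N_k = |{terms of depth ≤ k}|. Then N_0 = 4 and N_k = 4 + N_{k-1}^2 + N_{k-1} for k ≥ 1 (one summand per function symbol, arity giving the exponent).
N_0 = 4
So |H| = 4.
For each predicate symbol, the number of ground atoms is |H| raised to its arity; summing:
  Path: 4^2 = 16
Total ground atoms: 16.

16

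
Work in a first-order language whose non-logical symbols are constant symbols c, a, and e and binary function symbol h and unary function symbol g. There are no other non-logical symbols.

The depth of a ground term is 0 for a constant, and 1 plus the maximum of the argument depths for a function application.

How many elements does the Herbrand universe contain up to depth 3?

59295

Let N_k = |{terms of depth ≤ k}|. Then N_0 = 3 and N_k = 3 + N_{k-1}^2 + N_{k-1} for k ≥ 1 (one summand per function symbol, arity giving the exponent).
N_0 = 3
N_1 = 3 + 3^2 + 3 = 15
N_2 = 3 + 15^2 + 15 = 243
N_3 = 3 + 243^2 + 243 = 59295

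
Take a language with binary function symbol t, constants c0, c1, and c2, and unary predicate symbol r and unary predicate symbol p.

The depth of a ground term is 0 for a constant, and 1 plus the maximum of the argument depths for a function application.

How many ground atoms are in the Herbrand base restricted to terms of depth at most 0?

First count ground terms of depth ≤ 0.
Let N_k = |{terms of depth ≤ k}|. Then N_0 = 3 and N_k = 3 + N_{k-1}^2 for k ≥ 1 (one summand per function symbol, arity giving the exponent).
N_0 = 3
Explicitly: c0, c1, c2.
So |H| = 3.
Each predicate of arity r yields |H|^r ground atoms (one per choice of an r-tuple from H):
  r: 3;  p: 3
Total ground atoms: 3 + 3 = 6.

6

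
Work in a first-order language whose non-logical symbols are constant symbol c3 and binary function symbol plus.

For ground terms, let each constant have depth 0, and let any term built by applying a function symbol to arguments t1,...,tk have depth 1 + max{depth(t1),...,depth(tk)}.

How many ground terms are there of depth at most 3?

26

Let N_k count ground terms of depth at most k. Each non-constant term of depth ≤ k is some function symbol applied to depth-≤(k−1) arguments, giving N_k = 1 + N_{k-1}^2.
N_0 = 1
N_1 = 1 + 1^2 = 2
N_2 = 1 + 2^2 = 5
N_3 = 1 + 5^2 = 26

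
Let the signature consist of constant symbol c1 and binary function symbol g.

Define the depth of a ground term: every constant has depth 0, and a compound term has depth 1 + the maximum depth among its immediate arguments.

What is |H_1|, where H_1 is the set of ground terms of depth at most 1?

Let N_k = |{terms of depth ≤ k}|. Then N_0 = 1 and N_k = 1 + N_{k-1}^2 for k ≥ 1 (one summand per function symbol, arity giving the exponent).
N_0 = 1
N_1 = 1 + 1^2 = 2
Explicitly: c1, g(c1, c1).

2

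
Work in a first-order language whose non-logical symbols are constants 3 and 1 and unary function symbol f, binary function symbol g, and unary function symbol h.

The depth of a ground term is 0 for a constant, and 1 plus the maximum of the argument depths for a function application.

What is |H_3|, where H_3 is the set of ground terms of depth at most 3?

15130

Count level by level. With function symbols f/1, g/2, h/1, the terms of depth ≤ k are the 2 constants together with each function applied to depth-≤(k−1) tuples, so N_k = 2 + N_{k-1} + N_{k-1}^2 + N_{k-1}.
N_0 = 2
N_1 = 2 + 2 + 2^2 + 2 = 10
N_2 = 2 + 10 + 10^2 + 10 = 122
N_3 = 2 + 122 + 122^2 + 122 = 15130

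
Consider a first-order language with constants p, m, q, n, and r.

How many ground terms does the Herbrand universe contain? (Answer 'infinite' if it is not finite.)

5

There are no function symbols, so every ground term is one of the 5 constants.
The Herbrand universe is {p, m, q, n, r}, which is finite with 5 elements.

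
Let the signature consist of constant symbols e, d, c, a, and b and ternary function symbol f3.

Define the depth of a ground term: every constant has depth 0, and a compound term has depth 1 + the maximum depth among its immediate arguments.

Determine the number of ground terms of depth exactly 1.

Write N_k for the number of ground terms of depth ≤ k. A term of depth ≤ k is either a constant or a function symbol applied to arguments of depth ≤ k−1, so N_k = 5 + N_{k-1}^3.
N_0 = 5
N_1 = 5 + 5^3 = 130
Terms of depth exactly 1: N_1 − N_0 = 130 − 5 = 125.

125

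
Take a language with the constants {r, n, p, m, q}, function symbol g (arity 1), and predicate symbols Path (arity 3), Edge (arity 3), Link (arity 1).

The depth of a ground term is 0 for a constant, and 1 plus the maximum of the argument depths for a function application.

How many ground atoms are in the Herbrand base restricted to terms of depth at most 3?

16020

First count ground terms of depth ≤ 3.
Let N_k count ground terms of depth at most k. Each non-constant term of depth ≤ k is some function symbol applied to depth-≤(k−1) arguments, giving N_k = 5 + N_{k-1}.
N_0 = 5
N_1 = 5 + 5 = 10
N_2 = 5 + 10 = 15
N_3 = 5 + 15 = 20
So |H| = 20.
A ground atom is a predicate applied to a tuple of terms from H, so the count is the sum over predicates of |H|^arity:
  Path: 20^3 = 8000;  Edge: 20^3 = 8000;  Link: 20
Total ground atoms: 8000 + 8000 + 20 = 16020.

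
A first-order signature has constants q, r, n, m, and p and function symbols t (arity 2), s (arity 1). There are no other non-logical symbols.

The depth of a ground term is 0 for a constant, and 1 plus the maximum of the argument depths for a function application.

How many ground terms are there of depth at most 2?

Write N_k for the number of ground terms of depth ≤ k. A term of depth ≤ k is either a constant or a function symbol applied to arguments of depth ≤ k−1, so N_k = 5 + N_{k-1}^2 + N_{k-1}.
N_0 = 5
N_1 = 5 + 5^2 + 5 = 35
N_2 = 5 + 35^2 + 35 = 1265

1265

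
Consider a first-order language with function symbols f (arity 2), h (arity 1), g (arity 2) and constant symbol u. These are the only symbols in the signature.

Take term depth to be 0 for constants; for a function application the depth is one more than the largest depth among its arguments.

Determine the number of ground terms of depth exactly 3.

Count level by level. With function symbols f/2, h/1, g/2, the terms of depth ≤ k are the 1 constant together with each function applied to depth-≤(k−1) tuples, so N_k = 1 + N_{k-1}^2 + N_{k-1} + N_{k-1}^2.
N_0 = 1
N_1 = 1 + 1^2 + 1 + 1^2 = 4
N_2 = 1 + 4^2 + 4 + 4^2 = 37
N_3 = 1 + 37^2 + 37 + 37^2 = 2776
Terms of depth exactly 3: N_3 − N_2 = 2776 − 37 = 2739.

2739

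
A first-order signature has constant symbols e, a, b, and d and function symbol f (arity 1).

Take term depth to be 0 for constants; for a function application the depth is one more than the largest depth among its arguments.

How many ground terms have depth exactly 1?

Write N_k for the number of ground terms of depth ≤ k. A term of depth ≤ k is either a constant or a function symbol applied to arguments of depth ≤ k−1, so N_k = 4 + N_{k-1}.
N_0 = 4
N_1 = 4 + 4 = 8
Terms of depth exactly 1: N_1 − N_0 = 8 − 4 = 4.

4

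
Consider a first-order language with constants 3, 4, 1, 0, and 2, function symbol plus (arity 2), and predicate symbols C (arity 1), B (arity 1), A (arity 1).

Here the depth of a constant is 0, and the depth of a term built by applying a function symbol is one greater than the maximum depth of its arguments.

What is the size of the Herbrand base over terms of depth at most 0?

15

First count ground terms of depth ≤ 0.
Let N_k = |{terms of depth ≤ k}|. Then N_0 = 5 and N_k = 5 + N_{k-1}^2 for k ≥ 1 (one summand per function symbol, arity giving the exponent).
N_0 = 5
Explicitly: 3, 4, 1, 0, 2.
So |H| = 5.
For each predicate symbol, the number of ground atoms is |H| raised to its arity; summing:
  C: 5;  B: 5;  A: 5
Total ground atoms: 5 + 5 + 5 = 15.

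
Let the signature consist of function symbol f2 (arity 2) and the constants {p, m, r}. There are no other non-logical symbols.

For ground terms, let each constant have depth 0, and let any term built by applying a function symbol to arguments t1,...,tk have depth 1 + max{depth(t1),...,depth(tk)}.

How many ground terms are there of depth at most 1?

Write N_k for the number of ground terms of depth ≤ k. A term of depth ≤ k is either a constant or a function symbol applied to arguments of depth ≤ k−1, so N_k = 3 + N_{k-1}^2.
N_0 = 3
N_1 = 3 + 3^2 = 12

12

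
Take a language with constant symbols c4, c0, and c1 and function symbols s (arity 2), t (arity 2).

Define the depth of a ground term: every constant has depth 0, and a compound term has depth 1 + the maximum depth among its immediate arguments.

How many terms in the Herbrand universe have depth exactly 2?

864

If N_k denotes the number of depth-≤k ground terms, the 3 constants give N_0 = 3, and each function symbol of arity r contributes N_{k-1}^r new terms at level k: N_k = 3 + N_{k-1}^2 + N_{k-1}^2.
N_0 = 3
N_1 = 3 + 3^2 + 3^2 = 21
N_2 = 3 + 21^2 + 21^2 = 885
Terms of depth exactly 2: N_2 − N_1 = 885 − 21 = 864.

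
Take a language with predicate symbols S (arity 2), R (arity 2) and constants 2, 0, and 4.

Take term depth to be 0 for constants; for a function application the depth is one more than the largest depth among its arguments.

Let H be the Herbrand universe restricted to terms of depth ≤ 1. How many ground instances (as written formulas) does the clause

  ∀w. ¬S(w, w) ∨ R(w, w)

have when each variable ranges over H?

Ground terms of depth ≤ 1:
  With no function symbols every ground term is a constant, so there are exactly 3 ground terms at every depth bound.
  N_0 = 3
  N_1 = 3
  Explicitly: 2, 0, 4.
So there are 3 ground terms available for substitution.
The clause has 1 distinct variable (w), which appears in the body. In the free term algebra distinct substitutions yield syntactically distinct ground instances.
Number of ground instances = 3.

3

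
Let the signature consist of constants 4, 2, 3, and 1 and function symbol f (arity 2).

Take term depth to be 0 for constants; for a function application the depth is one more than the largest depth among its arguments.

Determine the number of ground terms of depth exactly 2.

384

Let N_k count ground terms of depth at most k. Each non-constant term of depth ≤ k is some function symbol applied to depth-≤(k−1) arguments, giving N_k = 4 + N_{k-1}^2.
N_0 = 4
N_1 = 4 + 4^2 = 20
N_2 = 4 + 20^2 = 404
Terms of depth exactly 2: N_2 − N_1 = 404 − 20 = 384.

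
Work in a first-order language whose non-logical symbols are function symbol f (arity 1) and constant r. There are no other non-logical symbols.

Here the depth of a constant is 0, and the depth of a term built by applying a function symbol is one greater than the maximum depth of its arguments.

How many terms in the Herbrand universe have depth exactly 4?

Let N_k = |{terms of depth ≤ k}|. Then N_0 = 1 and N_k = 1 + N_{k-1} for k ≥ 1 (one summand per function symbol, arity giving the exponent).
N_0 = 1
N_1 = 1 + 1 = 2
N_2 = 1 + 2 = 3
N_3 = 1 + 3 = 4
N_4 = 1 + 4 = 5
Terms of depth exactly 4: N_4 − N_3 = 5 − 4 = 1.

1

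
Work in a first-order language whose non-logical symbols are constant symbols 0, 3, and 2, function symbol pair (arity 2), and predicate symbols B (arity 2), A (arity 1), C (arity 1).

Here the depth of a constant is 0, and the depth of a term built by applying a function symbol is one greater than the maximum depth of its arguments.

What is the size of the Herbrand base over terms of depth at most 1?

First count ground terms of depth ≤ 1.
If N_k denotes the number of depth-≤k ground terms, the 3 constants give N_0 = 3, and each function symbol of arity r contributes N_{k-1}^r new terms at level k: N_k = 3 + N_{k-1}^2.
N_0 = 3
N_1 = 3 + 3^2 = 12
Explicitly: 0, 3, 2, pair(0, 0), pair(0, 3), pair(0, 2), pair(3, 0), pair(3, 3), pair(3, 2), pair(2, 0), pair(2, 3), pair(2, 2).
So |H| = 12.
Each predicate of arity r yields |H|^r ground atoms (one per choice of an r-tuple from H):
  B: 12^2 = 144;  A: 12;  C: 12
Total ground atoms: 144 + 12 + 12 = 168.

168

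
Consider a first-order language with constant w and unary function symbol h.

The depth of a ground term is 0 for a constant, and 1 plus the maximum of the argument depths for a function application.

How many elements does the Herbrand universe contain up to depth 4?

5

Write N_k for the number of ground terms of depth ≤ k. A term of depth ≤ k is either a constant or a function symbol applied to arguments of depth ≤ k−1, so N_k = 1 + N_{k-1}.
N_0 = 1
N_1 = 1 + 1 = 2
N_2 = 1 + 2 = 3
N_3 = 1 + 3 = 4
N_4 = 1 + 4 = 5
Explicitly: w, h(w), h(h(w)), h(h(h(w))), h(h(h(h(w)))).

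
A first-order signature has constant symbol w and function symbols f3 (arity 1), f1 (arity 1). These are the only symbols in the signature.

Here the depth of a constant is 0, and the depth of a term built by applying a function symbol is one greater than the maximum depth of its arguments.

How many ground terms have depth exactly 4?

Count level by level. With function symbols f3/1, f1/1, the terms of depth ≤ k are the 1 constant together with each function applied to depth-≤(k−1) tuples, so N_k = 1 + N_{k-1} + N_{k-1}.
N_0 = 1
N_1 = 1 + 1 + 1 = 3
N_2 = 1 + 3 + 3 = 7
N_3 = 1 + 7 + 7 = 15
N_4 = 1 + 15 + 15 = 31
Terms of depth exactly 4: N_4 − N_3 = 31 − 15 = 16.

16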